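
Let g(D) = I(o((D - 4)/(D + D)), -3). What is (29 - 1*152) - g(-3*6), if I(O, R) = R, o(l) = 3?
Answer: -120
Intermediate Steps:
g(D) = -3
(29 - 1*152) - g(-3*6) = (29 - 1*152) - 1*(-3) = (29 - 152) + 3 = -123 + 3 = -120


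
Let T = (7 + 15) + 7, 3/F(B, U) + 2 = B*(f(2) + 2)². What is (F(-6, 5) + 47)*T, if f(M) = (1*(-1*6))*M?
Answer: 820439/602 ≈ 1362.9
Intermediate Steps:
f(M) = -6*M (f(M) = (1*(-6))*M = -6*M)
F(B, U) = 3/(-2 + 100*B) (F(B, U) = 3/(-2 + B*(-6*2 + 2)²) = 3/(-2 + B*(-12 + 2)²) = 3/(-2 + B*(-10)²) = 3/(-2 + B*100) = 3/(-2 + 100*B))
T = 29 (T = 22 + 7 = 29)
(F(-6, 5) + 47)*T = (3/(2*(-1 + 50*(-6))) + 47)*29 = (3/(2*(-1 - 300)) + 47)*29 = ((3/2)/(-301) + 47)*29 = ((3/2)*(-1/301) + 47)*29 = (-3/602 + 47)*29 = (28291/602)*29 = 820439/602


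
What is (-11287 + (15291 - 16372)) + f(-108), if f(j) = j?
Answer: -12476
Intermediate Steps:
(-11287 + (15291 - 16372)) + f(-108) = (-11287 + (15291 - 16372)) - 108 = (-11287 - 1081) - 108 = -12368 - 108 = -12476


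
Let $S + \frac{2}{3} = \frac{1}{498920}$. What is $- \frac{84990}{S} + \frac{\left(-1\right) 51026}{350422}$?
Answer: $\frac{22288501444621019}{174832018607} \approx 1.2749 \cdot 10^{5}$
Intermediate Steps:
$S = - \frac{997837}{1496760}$ ($S = - \frac{2}{3} + \frac{1}{498920} = - \frac{997837}{1496760} \approx -0.66667$)
$- \frac{84990}{S} + \frac{\left(-1\right) 51026}{350422} = - \frac{84990}{- \frac{997837}{1496760}} + \frac{\left(-1\right) 51026}{350422} = \left(-84990\right) \left(- \frac{1496760}{997837}\right) - \frac{25513}{175211} = \frac{127209632400}{997837} - \frac{25513}{175211} = \frac{22288501444621019}{174832018607}$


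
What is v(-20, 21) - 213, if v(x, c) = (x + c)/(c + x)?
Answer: -212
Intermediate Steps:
v(x, c) = 1 (v(x, c) = (c + x)/(c + x) = 1)
v(-20, 21) - 213 = 1 - 213 = -212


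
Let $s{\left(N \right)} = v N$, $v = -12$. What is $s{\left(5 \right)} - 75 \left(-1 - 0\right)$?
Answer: $15$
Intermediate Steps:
$s{\left(N \right)} = - 12 N$
$s{\left(5 \right)} - 75 \left(-1 - 0\right) = \left(-12\right) 5 - 75 \left(-1 - 0\right) = -60 - 75 \left(-1 + 0\right) = -60 - -75 = -60 + 75 = 15$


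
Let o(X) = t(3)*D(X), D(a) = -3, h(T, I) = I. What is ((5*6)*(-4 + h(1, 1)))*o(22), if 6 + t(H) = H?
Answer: -810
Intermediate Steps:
t(H) = -6 + H
o(X) = 9 (o(X) = (-6 + 3)*(-3) = -3*(-3) = 9)
((5*6)*(-4 + h(1, 1)))*o(22) = ((5*6)*(-4 + 1))*9 = (30*(-3))*9 = -90*9 = -810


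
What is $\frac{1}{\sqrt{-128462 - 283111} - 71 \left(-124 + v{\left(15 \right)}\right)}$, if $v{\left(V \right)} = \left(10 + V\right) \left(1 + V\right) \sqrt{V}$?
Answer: $\frac{1}{8804 - 28400 \sqrt{15} + i \sqrt{411573}} \approx -9.8821 \cdot 10^{-6} - 6.265 \cdot 10^{-8} i$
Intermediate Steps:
$v{\left(V \right)} = \sqrt{V} \left(1 + V\right) \left(10 + V\right)$ ($v{\left(V \right)} = \left(1 + V\right) \left(10 + V\right) \sqrt{V} = \sqrt{V} \left(1 + V\right) \left(10 + V\right)$)
$\frac{1}{\sqrt{-128462 - 283111} - 71 \left(-124 + v{\left(15 \right)}\right)} = \frac{1}{\sqrt{-128462 - 283111} - 71 \left(-124 + \sqrt{15} \left(10 + 15^{2} + 11 \cdot 15\right)\right)} = \frac{1}{\sqrt{-411573} - 71 \left(-124 + \sqrt{15} \left(10 + 225 + 165\right)\right)} = \frac{1}{i \sqrt{411573} - 71 \left(-124 + \sqrt{15} \cdot 400\right)} = \frac{1}{i \sqrt{411573} - 71 \left(-124 + 400 \sqrt{15}\right)} = \frac{1}{i \sqrt{411573} + \left(8804 - 28400 \sqrt{15}\right)} = \frac{1}{8804 - 28400 \sqrt{15} + i \sqrt{411573}}$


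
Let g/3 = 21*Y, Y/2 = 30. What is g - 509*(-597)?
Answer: 307653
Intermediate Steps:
Y = 60 (Y = 2*30 = 60)
g = 3780 (g = 3*(21*60) = 3*1260 = 3780)
g - 509*(-597) = 3780 - 509*(-597) = 3780 + 303873 = 307653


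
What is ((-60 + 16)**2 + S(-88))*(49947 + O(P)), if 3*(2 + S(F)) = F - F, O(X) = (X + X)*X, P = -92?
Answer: 129336250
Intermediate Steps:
O(X) = 2*X**2 (O(X) = (2*X)*X = 2*X**2)
S(F) = -2 (S(F) = -2 + (F - F)/3 = -2 + (1/3)*0 = -2 + 0 = -2)
((-60 + 16)**2 + S(-88))*(49947 + O(P)) = ((-60 + 16)**2 - 2)*(49947 + 2*(-92)**2) = ((-44)**2 - 2)*(49947 + 2*8464) = (1936 - 2)*(49947 + 16928) = 1934*66875 = 129336250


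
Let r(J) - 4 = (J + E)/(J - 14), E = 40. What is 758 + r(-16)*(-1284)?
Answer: -16754/5 ≈ -3350.8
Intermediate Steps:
r(J) = 4 + (40 + J)/(-14 + J) (r(J) = 4 + (J + 40)/(J - 14) = 4 + (40 + J)/(-14 + J))
758 + r(-16)*(-1284) = 758 + ((-16 + 5*(-16))/(-14 - 16))*(-1284) = 758 + ((-16 - 80)/(-30))*(-1284) = 758 - 1/30*(-96)*(-1284) = 758 + (16/5)*(-1284) = 758 - 20544/5 = -16754/5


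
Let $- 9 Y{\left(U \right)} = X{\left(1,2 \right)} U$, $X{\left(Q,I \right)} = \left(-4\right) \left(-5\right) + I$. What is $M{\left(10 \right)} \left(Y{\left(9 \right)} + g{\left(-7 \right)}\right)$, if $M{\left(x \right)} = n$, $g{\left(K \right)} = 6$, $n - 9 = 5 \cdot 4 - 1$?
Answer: $-448$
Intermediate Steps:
$n = 28$ ($n = 9 + \left(5 \cdot 4 - 1\right) = 9 + \left(20 - 1\right) = 9 + 19 = 28$)
$X{\left(Q,I \right)} = 20 + I$
$M{\left(x \right)} = 28$
$Y{\left(U \right)} = - \frac{22 U}{9}$ ($Y{\left(U \right)} = - \frac{\left(20 + 2\right) U}{9} = - \frac{22 U}{9}$)
$M{\left(10 \right)} \left(Y{\left(9 \right)} + g{\left(-7 \right)}\right) = 28 \left(\left(- \frac{22}{9}\right) 9 + 6\right) = 28 \left(-22 + 6\right) = 28 \left(-16\right) = -448$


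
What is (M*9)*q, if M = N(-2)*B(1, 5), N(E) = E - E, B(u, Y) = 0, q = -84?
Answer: 0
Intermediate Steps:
N(E) = 0
M = 0 (M = 0*0 = 0)
(M*9)*q = (0*9)*(-84) = 0*(-84) = 0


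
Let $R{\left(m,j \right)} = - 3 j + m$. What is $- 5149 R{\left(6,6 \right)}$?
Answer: $61788$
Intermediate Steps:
$R{\left(m,j \right)} = m - 3 j$
$- 5149 R{\left(6,6 \right)} = - 5149 \left(6 - 18\right) = \left(-5149\right) \left(-12\right) = 61788$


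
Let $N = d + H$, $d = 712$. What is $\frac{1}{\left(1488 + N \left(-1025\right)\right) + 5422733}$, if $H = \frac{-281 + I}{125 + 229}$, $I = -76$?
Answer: $\frac{118}{554063653} \approx 2.1297 \cdot 10^{-7}$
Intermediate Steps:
$H = - \frac{119}{118}$ ($H = \frac{-281 - 76}{125 + 229} = - \frac{357}{354} = \left(-357\right) \frac{1}{354} = - \frac{119}{118} \approx -1.0085$)
$N = \frac{83897}{118}$ ($N = 712 - \frac{119}{118} = \frac{83897}{118} \approx 710.99$)
$\frac{1}{\left(1488 + N \left(-1025\right)\right) + 5422733} = \frac{1}{\left(1488 + \frac{83897}{118} \left(-1025\right)\right) + 5422733} = \frac{1}{\left(1488 - \frac{85994425}{118}\right) + 5422733} = \frac{1}{- \frac{85818841}{118} + 5422733} = \frac{1}{\frac{554063653}{118}} = \frac{118}{554063653}$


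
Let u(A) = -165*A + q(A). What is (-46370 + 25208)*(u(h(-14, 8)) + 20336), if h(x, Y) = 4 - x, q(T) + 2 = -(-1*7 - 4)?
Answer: -367689750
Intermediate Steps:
q(T) = 9 (q(T) = -2 - (-1*7 - 4) = -2 - (-7 - 4) = -2 - 1*(-11) = -2 + 11 = 9)
u(A) = 9 - 165*A (u(A) = -165*A + 9 = 9 - 165*A)
(-46370 + 25208)*(u(h(-14, 8)) + 20336) = (-46370 + 25208)*((9 - 165*(4 - 1*(-14))) + 20336) = -21162*((9 - 165*(4 + 14)) + 20336) = -21162*((9 - 165*18) + 20336) = -21162*((9 - 2970) + 20336) = -21162*(-2961 + 20336) = -21162*17375 = -367689750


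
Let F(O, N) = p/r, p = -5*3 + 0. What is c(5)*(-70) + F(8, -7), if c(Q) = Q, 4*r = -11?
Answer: -3790/11 ≈ -344.55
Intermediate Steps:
r = -11/4 (r = (¼)*(-11) = -11/4 ≈ -2.7500)
p = -15 (p = -15 + 0 = -15)
F(O, N) = 60/11 (F(O, N) = -15/(-11/4) = -15*(-4/11) = 60/11)
c(5)*(-70) + F(8, -7) = 5*(-70) + 60/11 = -350 + 60/11 = -3790/11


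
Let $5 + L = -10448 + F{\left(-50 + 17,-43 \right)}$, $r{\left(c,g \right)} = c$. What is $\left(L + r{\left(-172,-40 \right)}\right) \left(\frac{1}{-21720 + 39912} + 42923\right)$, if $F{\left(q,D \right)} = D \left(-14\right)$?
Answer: $- \frac{2608837279997}{6064} \approx -4.3022 \cdot 10^{8}$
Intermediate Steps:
$F{\left(q,D \right)} = - 14 D$
$L = -9851$ ($L = -5 - 9846 = -9851$)
$\left(L + r{\left(-172,-40 \right)}\right) \left(\frac{1}{-21720 + 39912} + 42923\right) = \left(-9851 - 172\right) \left(\frac{1}{-21720 + 39912} + 42923\right) = - 10023 \left(\frac{1}{18192} + 42923\right) = \left(-10023\right) \frac{780855217}{18192} = - \frac{2608837279997}{6064}$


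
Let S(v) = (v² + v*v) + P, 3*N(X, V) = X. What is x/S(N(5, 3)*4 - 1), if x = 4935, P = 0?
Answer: 44415/578 ≈ 76.843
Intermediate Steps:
N(X, V) = X/3
S(v) = 2*v² (S(v) = (v² + v*v) + 0 = (v² + v²) + 0 = 2*v² + 0 = 2*v²)
x/S(N(5, 3)*4 - 1) = 4935/((2*(((⅓)*5)*4 - 1)²)) = 4935/((2*((5/3)*4 - 1)²)) = 4935/((2*(20/3 - 1)²)) = 4935/((2*(17/3)²)) = 4935/((2*(289/9))) = 4935/(578/9) = 4935*(9/578) = 44415/578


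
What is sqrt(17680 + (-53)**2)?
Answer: sqrt(20489) ≈ 143.14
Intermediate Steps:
sqrt(17680 + (-53)**2) = sqrt(17680 + 2809) = sqrt(20489)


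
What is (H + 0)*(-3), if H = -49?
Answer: 147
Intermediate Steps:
(H + 0)*(-3) = (-49 + 0)*(-3) = -49*(-3) = 147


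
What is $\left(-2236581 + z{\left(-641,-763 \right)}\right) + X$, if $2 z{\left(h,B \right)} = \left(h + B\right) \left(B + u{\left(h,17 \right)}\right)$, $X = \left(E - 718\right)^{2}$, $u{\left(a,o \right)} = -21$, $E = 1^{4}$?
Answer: $-1172124$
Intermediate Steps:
$E = 1$
$X = 514089$ ($X = \left(1 - 718\right)^{2} = \left(-717\right)^{2} = 514089$)
$z{\left(h,B \right)} = \frac{\left(-21 + B\right) \left(B + h\right)}{2}$ ($z{\left(h,B \right)} = \frac{\left(h + B\right) \left(B - 21\right)}{2} = \frac{\left(B + h\right) \left(-21 + B\right)}{2} = \frac{\left(-21 + B\right) \left(B + h\right)}{2}$)
$\left(-2236581 + z{\left(-641,-763 \right)}\right) + X = \left(-2236581 + \left(\frac{\left(-763\right)^{2}}{2} - - \frac{16023}{2} - - \frac{13461}{2} + \frac{1}{2} \left(-763\right) \left(-641\right)\right)\right) + 514089 = \left(-2236581 + \left(\frac{1}{2} \cdot 582169 + \frac{16023}{2} + \frac{13461}{2} + \frac{489083}{2}\right)\right) + 514089 = \left(-2236581 + \left(\frac{582169}{2} + \frac{16023}{2} + \frac{13461}{2} + \frac{489083}{2}\right)\right) + 514089 = \left(-2236581 + 550368\right) + 514089 = -1686213 + 514089 = -1172124$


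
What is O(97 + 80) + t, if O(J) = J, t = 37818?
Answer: 37995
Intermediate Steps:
O(97 + 80) + t = (97 + 80) + 37818 = 177 + 37818 = 37995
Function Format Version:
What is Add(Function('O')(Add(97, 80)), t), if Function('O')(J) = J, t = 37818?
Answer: 37995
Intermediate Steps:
Add(Function('O')(Add(97, 80)), t) = Add(Add(97, 80), 37818) = Add(177, 37818) = 37995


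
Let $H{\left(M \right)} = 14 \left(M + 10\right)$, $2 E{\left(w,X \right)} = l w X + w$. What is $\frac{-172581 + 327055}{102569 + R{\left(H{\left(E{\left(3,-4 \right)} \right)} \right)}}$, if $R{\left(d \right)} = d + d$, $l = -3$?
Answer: $\frac{154474}{103395} \approx 1.494$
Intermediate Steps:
$E{\left(w,X \right)} = \frac{w}{2} - \frac{3 X w}{2}$ ($E{\left(w,X \right)} = \frac{- 3 w X + w}{2} = \frac{- 3 X w + w}{2} = \frac{w - 3 X w}{2} = \frac{w}{2} - \frac{3 X w}{2}$)
$H{\left(M \right)} = 140 + 14 M$ ($H{\left(M \right)} = 14 \left(10 + M\right) = 140 + 14 M$)
$R{\left(d \right)} = 2 d$
$\frac{-172581 + 327055}{102569 + R{\left(H{\left(E{\left(3,-4 \right)} \right)} \right)}} = \frac{-172581 + 327055}{102569 + 2 \left(140 + 14 \cdot \frac{1}{2} \cdot 3 \left(1 - -12\right)\right)} = \frac{154474}{102569 + 2 \left(140 + 14 \cdot \frac{1}{2} \cdot 3 \left(1 + 12\right)\right)} = \frac{154474}{102569 + 2 \left(140 + 14 \cdot \frac{1}{2} \cdot 3 \cdot 13\right)} = \frac{154474}{102569 + 2 \left(140 + 14 \cdot \frac{39}{2}\right)} = \frac{154474}{102569 + 2 \left(140 + 273\right)} = \frac{154474}{102569 + 2 \cdot 413} = \frac{154474}{102569 + 826} = \frac{154474}{103395}$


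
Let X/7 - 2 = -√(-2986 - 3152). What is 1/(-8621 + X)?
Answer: I/(3*(-2869*I + 7*√682)) ≈ -0.00011571 + 7.3731e-6*I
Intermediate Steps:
X = 14 - 21*I*√682 (X = 14 + 7*(-√(-2986 - 3152)) = 14 + 7*(-√(-6138)) = 14 + 7*(-3*I*√682) = 14 - 21*I*√682 ≈ 14.0 - 548.42*I)
1/(-8621 + X) = 1/(-8621 + (14 - 21*I*√682)) = 1/(-8607 - 21*I*√682)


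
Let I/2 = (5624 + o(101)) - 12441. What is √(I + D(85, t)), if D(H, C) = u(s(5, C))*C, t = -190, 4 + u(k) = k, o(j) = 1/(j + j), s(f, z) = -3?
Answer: I*√125513003/101 ≈ 110.92*I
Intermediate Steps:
o(j) = 1/(2*j)
u(k) = -4 + k
I = -1377033/101 (I = 2*((5624 + (½)/101) - 12441) = 2*((5624 + (½)*(1/101)) - 12441) = 2*((5624 + 1/202) - 12441) = 2*(1136049/202 - 12441) = 2*(-1377033/202) = -1377033/101 ≈ -13634.)
D(H, C) = -7*C (D(H, C) = (-4 - 3)*C = -7*C)
√(I + D(85, t)) = √(-1377033/101 - 7*(-190)) = √(-1377033/101 + 1330) = √(-1242703/101) = I*√125513003/101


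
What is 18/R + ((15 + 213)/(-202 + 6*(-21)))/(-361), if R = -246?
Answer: -111/1558 ≈ -0.071245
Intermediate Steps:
18/R + ((15 + 213)/(-202 + 6*(-21)))/(-361) = 18/(-246) + ((15 + 213)/(-202 + 6*(-21)))/(-361) = 18*(-1/246) + (228/(-202 - 126))*(-1/361) = -3/41 + (228/(-328))*(-1/361) = -3/41 + (228*(-1/328))*(-1/361) = -3/41 - 57/82*(-1/361) = -3/41 + 3/1558 = -111/1558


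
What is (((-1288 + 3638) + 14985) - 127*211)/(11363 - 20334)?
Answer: 9462/8971 ≈ 1.0547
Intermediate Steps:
(((-1288 + 3638) + 14985) - 127*211)/(11363 - 20334) = ((2350 + 14985) - 26797)/(-8971) = (17335 - 26797)*(-1/8971) = -9462*(-1/8971) = 9462/8971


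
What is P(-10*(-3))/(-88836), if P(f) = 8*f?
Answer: -20/7403 ≈ -0.0027016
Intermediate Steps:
P(-10*(-3))/(-88836) = (8*(-10*(-3)))/(-88836) = (8*30)*(-1/88836) = 240*(-1/88836) = -20/7403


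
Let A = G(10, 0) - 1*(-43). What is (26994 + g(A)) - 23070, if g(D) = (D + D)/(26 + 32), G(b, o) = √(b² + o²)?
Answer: 113849/29 ≈ 3925.8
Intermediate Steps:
A = 53 (A = √(10² + 0²) - 1*(-43) = √(100 + 0) + 43 = √100 + 43 = 10 + 43 = 53)
g(D) = D/29 (g(D) = (2*D)/58 = (2*D)*(1/58) = D/29)
(26994 + g(A)) - 23070 = (26994 + (1/29)*53) - 23070 = (26994 + 53/29) - 23070 = 782879/29 - 23070 = 113849/29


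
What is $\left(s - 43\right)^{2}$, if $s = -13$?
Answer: $3136$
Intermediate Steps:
$\left(s - 43\right)^{2} = \left(-13 - 43\right)^{2} = \left(-56\right)^{2} = 3136$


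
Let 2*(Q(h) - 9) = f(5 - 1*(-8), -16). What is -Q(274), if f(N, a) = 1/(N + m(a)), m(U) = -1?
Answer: -217/24 ≈ -9.0417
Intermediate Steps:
f(N, a) = 1/(-1 + N) (f(N, a) = 1/(N - 1) = 1/(-1 + N))
Q(h) = 217/24 (Q(h) = 9 + 1/(2*(-1 + (5 - 1*(-8)))) = 9 + 1/(2*(-1 + (5 + 8))) = 9 + 1/(2*(-1 + 13)) = 9 + (½)/12 = 9 + (½)*(1/12) = 9 + 1/24 = 217/24)
-Q(274) = -1*217/24 = -217/24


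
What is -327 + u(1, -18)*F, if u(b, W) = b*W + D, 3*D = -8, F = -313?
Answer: 18425/3 ≈ 6141.7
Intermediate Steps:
D = -8/3 (D = (⅓)*(-8) = -8/3 ≈ -2.6667)
u(b, W) = -8/3 + W*b (u(b, W) = b*W - 8/3 = W*b - 8/3 = -8/3 + W*b)
-327 + u(1, -18)*F = -327 + (-8/3 - 18*1)*(-313) = -327 + (-8/3 - 18)*(-313) = -327 - 62/3*(-313) = -327 + 19406/3 = 18425/3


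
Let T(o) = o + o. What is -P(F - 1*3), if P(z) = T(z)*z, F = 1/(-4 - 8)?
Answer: -1369/72 ≈ -19.014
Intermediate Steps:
T(o) = 2*o
F = -1/12 (F = 1/(-12) = -1/12 ≈ -0.083333)
P(z) = 2*z² (P(z) = (2*z)*z = 2*z²)
-P(F - 1*3) = -2*(-1/12 - 1*3)² = -2*(-1/12 - 3)² = -2*(-37/12)² = -2*1369/144 = -1*1369/72 = -1369/72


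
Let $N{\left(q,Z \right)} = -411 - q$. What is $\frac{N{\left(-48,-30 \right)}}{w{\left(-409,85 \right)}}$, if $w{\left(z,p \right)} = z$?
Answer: $\frac{363}{409} \approx 0.88753$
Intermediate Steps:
$\frac{N{\left(-48,-30 \right)}}{w{\left(-409,85 \right)}} = \frac{-411 - -48}{-409} = \left(-411 + 48\right) \left(- \frac{1}{409}\right) = \left(-363\right) \left(- \frac{1}{409}\right) = \frac{363}{409}$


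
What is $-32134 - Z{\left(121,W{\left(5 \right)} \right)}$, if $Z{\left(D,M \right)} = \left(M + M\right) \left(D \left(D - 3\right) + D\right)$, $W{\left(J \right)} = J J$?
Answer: $-752084$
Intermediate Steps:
$W{\left(J \right)} = J^{2}$
$Z{\left(D,M \right)} = 2 M \left(D + D \left(-3 + D\right)\right)$ ($Z{\left(D,M \right)} = 2 M \left(D \left(-3 + D\right) + D\right) = 2 M \left(D + D \left(-3 + D\right)\right)$)
$-32134 - Z{\left(121,W{\left(5 \right)} \right)} = -32134 - 2 \cdot 121 \cdot 5^{2} \left(-2 + 121\right) = -32134 - 2 \cdot 121 \cdot 25 \cdot 119 = -32134 - 719950 = -752084$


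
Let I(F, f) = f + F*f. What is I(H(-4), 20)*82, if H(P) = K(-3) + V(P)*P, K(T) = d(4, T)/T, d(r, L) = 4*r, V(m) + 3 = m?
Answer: 116440/3 ≈ 38813.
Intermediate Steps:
V(m) = -3 + m
K(T) = 16/T (K(T) = (4*4)/T = 16/T)
H(P) = -16/3 + P*(-3 + P) (H(P) = 16/(-3) + (-3 + P)*P = 16*(-⅓) + P*(-3 + P) = -16/3 + P*(-3 + P))
I(H(-4), 20)*82 = (20*(1 + (-16/3 - 4*(-3 - 4))))*82 = (20*(1 + (-16/3 - 4*(-7))))*82 = (20*(1 + (-16/3 + 28)))*82 = (20*(1 + 68/3))*82 = (20*(71/3))*82 = (1420/3)*82 = 116440/3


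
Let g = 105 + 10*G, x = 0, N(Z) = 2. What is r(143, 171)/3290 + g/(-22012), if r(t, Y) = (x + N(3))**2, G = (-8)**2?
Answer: -1181501/36209740 ≈ -0.032629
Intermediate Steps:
G = 64
r(t, Y) = 4 (r(t, Y) = (0 + 2)**2 = 2**2 = 4)
g = 745 (g = 105 + 10*64 = 105 + 640 = 745)
r(143, 171)/3290 + g/(-22012) = 4/3290 + 745/(-22012) = 4*(1/3290) + 745*(-1/22012) = 2/1645 - 745/22012 = -1181501/36209740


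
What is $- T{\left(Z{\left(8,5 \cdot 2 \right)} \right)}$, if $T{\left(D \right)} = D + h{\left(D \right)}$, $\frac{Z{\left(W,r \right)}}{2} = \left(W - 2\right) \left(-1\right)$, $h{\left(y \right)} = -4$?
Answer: $16$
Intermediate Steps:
$Z{\left(W,r \right)} = 4 - 2 W$ ($Z{\left(W,r \right)} = 2 \left(W - 2\right) \left(-1\right) = 2 \left(-2 + W\right) \left(-1\right) = 2 \left(2 - W\right) = 4 - 2 W$)
$T{\left(D \right)} = -4 + D$ ($T{\left(D \right)} = D - 4 = -4 + D$)
$- T{\left(Z{\left(8,5 \cdot 2 \right)} \right)} = - (-4 + \left(4 - 16\right)) = - (-4 - 12) = \left(-1\right) \left(-16\right) = 16$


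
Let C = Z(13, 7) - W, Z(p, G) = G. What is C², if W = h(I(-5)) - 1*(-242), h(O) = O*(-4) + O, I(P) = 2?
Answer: 52441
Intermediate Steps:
h(O) = -3*O (h(O) = -4*O + O = -3*O)
W = 236 (W = -3*2 - 1*(-242) = -6 + 242 = 236)
C = -229 (C = 7 - 1*236 = 7 - 236 = -229)
C² = (-229)² = 52441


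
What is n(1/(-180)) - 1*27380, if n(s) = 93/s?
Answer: -44120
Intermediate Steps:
n(1/(-180)) - 1*27380 = 93/(1/(-180)) - 1*27380 = 93/(-1/180) - 27380 = 93*(-180) - 27380 = -16740 - 27380 = -44120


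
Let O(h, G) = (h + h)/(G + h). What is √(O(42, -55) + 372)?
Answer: 12*√429/13 ≈ 19.119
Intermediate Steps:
O(h, G) = 2*h/(G + h) (O(h, G) = (2*h)/(G + h) = 2*h/(G + h))
√(O(42, -55) + 372) = √(2*42/(-55 + 42) + 372) = √(2*42/(-13) + 372) = √(2*42*(-1/13) + 372) = √(-84/13 + 372) = √(4752/13) = 12*√429/13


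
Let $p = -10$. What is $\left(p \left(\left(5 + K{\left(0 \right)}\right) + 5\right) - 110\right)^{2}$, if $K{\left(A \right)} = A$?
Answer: $44100$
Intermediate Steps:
$\left(p \left(\left(5 + K{\left(0 \right)}\right) + 5\right) - 110\right)^{2} = \left(- 10 \left(\left(5 + 0\right) + 5\right) - 110\right)^{2} = \left(- 10 \left(5 + 5\right) - 110\right)^{2} = \left(\left(-10\right) 10 - 110\right)^{2} = \left(-100 - 110\right)^{2} = \left(-210\right)^{2} = 44100$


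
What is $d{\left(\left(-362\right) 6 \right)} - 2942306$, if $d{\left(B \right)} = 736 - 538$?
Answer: $-2942108$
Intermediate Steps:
$d{\left(B \right)} = 198$ ($d{\left(B \right)} = 736 - 538 = 198$)
$d{\left(\left(-362\right) 6 \right)} - 2942306 = 198 - 2942306 = -2942108$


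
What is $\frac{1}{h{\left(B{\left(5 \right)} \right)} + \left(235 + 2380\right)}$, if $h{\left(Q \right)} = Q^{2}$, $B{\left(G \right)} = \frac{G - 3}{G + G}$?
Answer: $\frac{25}{65376} \approx 0.0003824$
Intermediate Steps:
$B{\left(G \right)} = \frac{-3 + G}{2 G}$
$\frac{1}{h{\left(B{\left(5 \right)} \right)} + \left(235 + 2380\right)} = \frac{1}{\left(\frac{-3 + 5}{2 \cdot 5}\right)^{2} + \left(235 + 2380\right)} = \frac{1}{\left(\frac{1}{2} \cdot \frac{1}{5} \cdot 2\right)^{2} + 2615} = \frac{1}{\left(\frac{1}{5}\right)^{2} + 2615} = \frac{1}{\frac{1}{25} + 2615} = \frac{1}{\frac{65376}{25}} = \frac{25}{65376}$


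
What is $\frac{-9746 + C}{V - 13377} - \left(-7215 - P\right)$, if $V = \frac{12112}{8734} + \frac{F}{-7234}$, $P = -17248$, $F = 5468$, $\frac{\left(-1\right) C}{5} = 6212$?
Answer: $- \frac{2119184100143023}{211285622329} \approx -10030.0$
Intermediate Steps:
$C = -31060$ ($C = \left(-5\right) 6212 = -31060$)
$V = \frac{9965174}{15795439}$ ($V = \frac{12112}{8734} + \frac{5468}{-7234} = 12112 \cdot \frac{1}{8734} + 5468 \left(- \frac{1}{7234}\right) = \frac{6056}{4367} - \frac{2734}{3617} = \frac{9965174}{15795439} \approx 0.63089$)
$\frac{-9746 + C}{V - 13377} - \left(-7215 - P\right) = \frac{-9746 - 31060}{\frac{9965174}{15795439} - 13377} - \left(-7215 - -17248\right) = - \frac{40806}{- \frac{211285622329}{15795439}} - \left(-7215 + 17248\right) = \left(-40806\right) \left(- \frac{15795439}{211285622329}\right) - 10033 = \frac{644548683834}{211285622329} - 10033 = - \frac{2119184100143023}{211285622329}$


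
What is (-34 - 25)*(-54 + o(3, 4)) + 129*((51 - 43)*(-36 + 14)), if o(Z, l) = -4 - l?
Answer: -19046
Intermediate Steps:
(-34 - 25)*(-54 + o(3, 4)) + 129*((51 - 43)*(-36 + 14)) = (-34 - 25)*(-54 + (-4 - 1*4)) + 129*((51 - 43)*(-36 + 14)) = -59*(-54 + (-4 - 4)) + 129*(8*(-22)) = -59*(-54 - 8) + 129*(-176) = -59*(-62) - 22704 = 3658 - 22704 = -19046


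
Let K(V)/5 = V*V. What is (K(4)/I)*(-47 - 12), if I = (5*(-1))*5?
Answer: 944/5 ≈ 188.80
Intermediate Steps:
I = -25 (I = -5*5 = -25)
K(V) = 5*V² (K(V) = 5*(V*V) = 5*V²)
(K(4)/I)*(-47 - 12) = ((5*4²)/(-25))*(-47 - 12) = ((5*16)*(-1/25))*(-59) = (80*(-1/25))*(-59) = -16/5*(-59) = 944/5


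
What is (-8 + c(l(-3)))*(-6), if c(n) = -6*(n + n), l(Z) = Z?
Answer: -168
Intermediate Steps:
c(n) = -12*n
(-8 + c(l(-3)))*(-6) = (-8 - 12*(-3))*(-6) = (-8 + 36)*(-6) = 28*(-6) = -168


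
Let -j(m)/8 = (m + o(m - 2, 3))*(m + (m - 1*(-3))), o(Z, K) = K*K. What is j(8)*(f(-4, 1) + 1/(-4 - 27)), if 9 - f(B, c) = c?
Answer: -638248/31 ≈ -20589.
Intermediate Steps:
o(Z, K) = K²
f(B, c) = 9 - c
j(m) = -8*(3 + 2*m)*(9 + m) (j(m) = -8*(m + 3²)*(m + (m - 1*(-3))) = -8*(m + 9)*(m + (m + 3)) = -8*(9 + m)*(m + (3 + m)) = -8*(9 + m)*(3 + 2*m) = -8*(3 + 2*m)*(9 + m))
j(8)*(f(-4, 1) + 1/(-4 - 27)) = (-216 - 168*8 - 16*8²)*((9 - 1*1) + 1/(-4 - 27)) = (-216 - 1344 - 16*64)*((9 - 1) + 1/(-31)) = (-216 - 1344 - 1024)*(8 - 1/31) = -2584*247/31 = -638248/31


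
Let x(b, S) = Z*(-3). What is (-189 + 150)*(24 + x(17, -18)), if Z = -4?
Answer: -1404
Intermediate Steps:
x(b, S) = 12 (x(b, S) = -4*(-3) = 12)
(-189 + 150)*(24 + x(17, -18)) = (-189 + 150)*(24 + 12) = -39*36 = -1404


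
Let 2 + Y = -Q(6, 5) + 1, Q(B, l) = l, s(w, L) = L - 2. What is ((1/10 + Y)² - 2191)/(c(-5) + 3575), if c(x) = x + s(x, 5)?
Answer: -71873/119100 ≈ -0.60347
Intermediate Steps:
s(w, L) = -2 + L
c(x) = 3 + x (c(x) = x + (-2 + 5) = x + 3 = 3 + x)
Y = -6 (Y = -2 + (-1*5 + 1) = -2 + (-5 + 1) = -2 - 4 = -6)
((1/10 + Y)² - 2191)/(c(-5) + 3575) = ((1/10 - 6)² - 2191)/((3 - 5) + 3575) = ((⅒ - 6)² - 2191)/(-2 + 3575) = ((-59/10)² - 2191)/3573 = (3481/100 - 2191)*(1/3573) = -215619/100*1/3573 = -71873/119100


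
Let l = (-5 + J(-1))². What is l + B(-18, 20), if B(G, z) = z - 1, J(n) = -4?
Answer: 100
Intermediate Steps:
B(G, z) = -1 + z
l = 81 (l = (-5 - 4)² = (-9)² = 81)
l + B(-18, 20) = 81 + (-1 + 20) = 81 + 19 = 100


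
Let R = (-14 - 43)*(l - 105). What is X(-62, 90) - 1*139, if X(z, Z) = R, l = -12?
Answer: 6530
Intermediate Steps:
R = 6669 (R = (-14 - 43)*(-12 - 105) = -57*(-117) = 6669)
X(z, Z) = 6669
X(-62, 90) - 1*139 = 6669 - 1*139 = 6669 - 139 = 6530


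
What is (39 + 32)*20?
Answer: 1420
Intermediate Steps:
(39 + 32)*20 = 71*20 = 1420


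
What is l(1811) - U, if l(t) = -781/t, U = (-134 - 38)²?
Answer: -53577405/1811 ≈ -29584.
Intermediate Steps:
U = 29584 (U = (-172)² = 29584)
l(1811) - U = -781/1811 - 1*29584 = -781*1/1811 - 29584 = -781/1811 - 29584 = -53577405/1811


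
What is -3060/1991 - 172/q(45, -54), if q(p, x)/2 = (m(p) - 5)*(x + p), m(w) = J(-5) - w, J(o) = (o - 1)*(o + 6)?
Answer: -856733/501732 ≈ -1.7076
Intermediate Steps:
J(o) = (-1 + o)*(6 + o)
m(w) = -6 - w (m(w) = (-6 + (-5)**2 + 5*(-5)) - w = (-6 + 25 - 25) - w = -6 - w)
q(p, x) = 2*(-11 - p)*(p + x) (q(p, x) = 2*(((-6 - p) - 5)*(x + p)) = 2*((-11 - p)*(p + x)) = 2*(-11 - p)*(p + x))
-3060/1991 - 172/q(45, -54) = -3060/1991 - 172/(-22*45 - 22*(-54) - 2*45**2 - 2*45*(-54)) = -3060*1/1991 - 172/(-990 + 1188 - 2*2025 + 4860) = -3060/1991 - 172/(-990 + 1188 - 4050 + 4860) = -3060/1991 - 172/1008 = -3060/1991 - 172*1/1008 = -3060/1991 - 43/252 = -856733/501732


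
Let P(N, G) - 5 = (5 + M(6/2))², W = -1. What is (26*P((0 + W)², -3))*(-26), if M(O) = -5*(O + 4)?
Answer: -611780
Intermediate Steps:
M(O) = -20 - 5*O (M(O) = -5*(4 + O) = -20 - 5*O)
P(N, G) = 905 (P(N, G) = 5 + (5 + (-20 - 30/2))² = 5 + (5 + (-20 - 5*3))² = 5 + (5 + (-20 - 15))² = 5 + (5 - 35)² = 5 + (-30)² = 5 + 900 = 905)
(26*P((0 + W)², -3))*(-26) = (26*905)*(-26) = 23530*(-26) = -611780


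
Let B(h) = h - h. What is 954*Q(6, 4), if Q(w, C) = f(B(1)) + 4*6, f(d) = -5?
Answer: 18126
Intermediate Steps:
B(h) = 0
Q(w, C) = 19 (Q(w, C) = -5 + 4*6 = -5 + 24 = 19)
954*Q(6, 4) = 954*19 = 18126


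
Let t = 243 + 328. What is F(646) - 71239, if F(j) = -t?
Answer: -71810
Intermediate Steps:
t = 571
F(j) = -571 (F(j) = -1*571 = -571)
F(646) - 71239 = -571 - 71239 = -71810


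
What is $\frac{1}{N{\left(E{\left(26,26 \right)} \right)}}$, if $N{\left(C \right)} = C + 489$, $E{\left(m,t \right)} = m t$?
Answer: $\frac{1}{1165} \approx 0.00085837$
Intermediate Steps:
$N{\left(C \right)} = 489 + C$
$\frac{1}{N{\left(E{\left(26,26 \right)} \right)}} = \frac{1}{489 + 26 \cdot 26} = \frac{1}{489 + 676} = \frac{1}{1165}$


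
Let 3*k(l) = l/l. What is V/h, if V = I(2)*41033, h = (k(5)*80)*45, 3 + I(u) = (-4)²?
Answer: 533429/1200 ≈ 444.52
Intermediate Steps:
I(u) = 13 (I(u) = -3 + (-4)² = -3 + 16 = 13)
k(l) = ⅓ (k(l) = (l/l)/3 = (⅓)*1 = ⅓)
h = 1200 (h = ((⅓)*80)*45 = (80/3)*45 = 1200)
V = 533429 (V = 13*41033 = 533429)
V/h = 533429/1200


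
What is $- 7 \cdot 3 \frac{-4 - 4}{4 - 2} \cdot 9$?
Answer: $756$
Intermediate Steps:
$- 7 \cdot 3 \frac{-4 - 4}{4 - 2} \cdot 9 = - 7 \cdot 3 \left(- \frac{8}{2}\right) 9 = - 7 \cdot 3 \left(\left(-8\right) \frac{1}{2}\right) 9 = - 7 \cdot 3 \left(-4\right) 9 = - 7 \left(\left(-12\right) 9\right) = \left(-7\right) \left(-108\right) = 756$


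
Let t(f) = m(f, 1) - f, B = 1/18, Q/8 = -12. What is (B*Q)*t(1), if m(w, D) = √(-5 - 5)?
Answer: 16/3 - 16*I*√10/3 ≈ 5.3333 - 16.865*I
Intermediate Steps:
Q = -96 (Q = 8*(-12) = -96)
m(w, D) = I*√10 (m(w, D) = √(-10) = I*√10)
B = 1/18 ≈ 0.055556
t(f) = -f + I*√10 (t(f) = I*√10 - f = -f + I*√10)
(B*Q)*t(1) = ((1/18)*(-96))*(-1*1 + I*√10) = -16*(-1 + I*√10)/3 = 16/3 - 16*I*√10/3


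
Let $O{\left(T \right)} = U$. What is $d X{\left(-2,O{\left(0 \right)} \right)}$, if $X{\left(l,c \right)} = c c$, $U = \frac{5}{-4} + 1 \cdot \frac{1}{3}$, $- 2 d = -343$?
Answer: $\frac{41503}{288} \approx 144.11$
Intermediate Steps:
$d = \frac{343}{2}$ ($d = \left(- \frac{1}{2}\right) \left(-343\right) = \frac{343}{2} \approx 171.5$)
$U = - \frac{11}{12}$ ($U = 5 \left(- \frac{1}{4}\right) + 1 \cdot \frac{1}{3} = - \frac{5}{4} + \frac{1}{3} = - \frac{11}{12} \approx -0.91667$)
$O{\left(T \right)} = - \frac{11}{12}$
$X{\left(l,c \right)} = c^{2}$
$d X{\left(-2,O{\left(0 \right)} \right)} = \frac{343 \left(- \frac{11}{12}\right)^{2}}{2} = \frac{343}{2} \cdot \frac{121}{144} = \frac{41503}{288}$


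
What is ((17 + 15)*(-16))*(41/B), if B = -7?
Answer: 20992/7 ≈ 2998.9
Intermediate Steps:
((17 + 15)*(-16))*(41/B) = ((17 + 15)*(-16))*(41/(-7)) = (32*(-16))*(41*(-⅐)) = -512*(-41/7) = 20992/7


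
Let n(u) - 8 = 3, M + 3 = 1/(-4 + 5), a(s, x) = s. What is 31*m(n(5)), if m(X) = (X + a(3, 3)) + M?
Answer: 372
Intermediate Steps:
M = -2 (M = -3 + 1/(-4 + 5) = -3 + 1/1 = -3 + 1 = -2)
n(u) = 11 (n(u) = 8 + 3 = 11)
m(X) = 1 + X (m(X) = (X + 3) - 2 = (3 + X) - 2 = 1 + X)
31*m(n(5)) = 31*(1 + 11) = 31*12 = 372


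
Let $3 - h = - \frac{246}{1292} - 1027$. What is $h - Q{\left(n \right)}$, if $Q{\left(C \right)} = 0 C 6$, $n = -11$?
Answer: $\frac{665503}{646} \approx 1030.2$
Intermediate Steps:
$Q{\left(C \right)} = 0$ ($Q{\left(C \right)} = 0 \cdot 6 = 0$)
$h = \frac{665503}{646}$ ($h = 3 - \left(- \frac{246}{1292} - 1027\right) = 3 - \left(\left(-246\right) \frac{1}{1292} - 1027\right) = 3 - \left(- \frac{123}{646} - 1027\right) = 3 - - \frac{663565}{646} = 3 + \frac{663565}{646} = \frac{665503}{646} \approx 1030.2$)
$h - Q{\left(n \right)} = \frac{665503}{646} - 0 = \frac{665503}{646} + 0 = \frac{665503}{646}$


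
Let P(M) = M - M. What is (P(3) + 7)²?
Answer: 49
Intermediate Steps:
P(M) = 0
(P(3) + 7)² = (0 + 7)² = 7² = 49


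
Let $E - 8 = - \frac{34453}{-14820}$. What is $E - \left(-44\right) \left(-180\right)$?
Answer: $- \frac{117221387}{14820} \approx -7909.7$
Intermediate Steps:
$E = \frac{153013}{14820}$ ($E = 8 - \frac{34453}{-14820} = 8 - - \frac{34453}{14820} = 8 + \frac{34453}{14820} = \frac{153013}{14820} \approx 10.325$)
$E - \left(-44\right) \left(-180\right) = \frac{153013}{14820} - \left(-44\right) \left(-180\right) = \frac{153013}{14820} - 7920 = - \frac{117221387}{14820}$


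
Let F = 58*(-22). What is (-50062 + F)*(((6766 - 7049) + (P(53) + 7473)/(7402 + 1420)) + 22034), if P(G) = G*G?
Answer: -4925819597076/4411 ≈ -1.1167e+9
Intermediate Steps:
P(G) = G²
F = -1276
(-50062 + F)*(((6766 - 7049) + (P(53) + 7473)/(7402 + 1420)) + 22034) = (-50062 - 1276)*(((6766 - 7049) + (53² + 7473)/(7402 + 1420)) + 22034) = -51338*((-283 + (2809 + 7473)/8822) + 22034) = -51338*((-283 + 10282*(1/8822)) + 22034) = -51338*((-283 + 5141/4411) + 22034) = -51338*(-1243172/4411 + 22034) = -51338*95948802/4411 = -4925819597076/4411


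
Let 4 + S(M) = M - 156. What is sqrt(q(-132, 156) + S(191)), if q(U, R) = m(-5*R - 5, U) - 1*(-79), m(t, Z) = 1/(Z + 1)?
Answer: 3*sqrt(209731)/131 ≈ 10.488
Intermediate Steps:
m(t, Z) = 1/(1 + Z)
S(M) = -160 + M (S(M) = -4 + (M - 156) = -4 + (-156 + M) = -160 + M)
q(U, R) = 79 + 1/(1 + U) (q(U, R) = 1/(1 + U) - 1*(-79) = 1/(1 + U) + 79 = 79 + 1/(1 + U))
sqrt(q(-132, 156) + S(191)) = sqrt((80 + 79*(-132))/(1 - 132) + (-160 + 191)) = sqrt((80 - 10428)/(-131) + 31) = sqrt(-1/131*(-10348) + 31) = sqrt(10348/131 + 31) = sqrt(14409/131) = 3*sqrt(209731)/131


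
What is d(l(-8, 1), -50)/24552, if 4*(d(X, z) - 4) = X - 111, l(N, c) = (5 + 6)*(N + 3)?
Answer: -25/16368 ≈ -0.0015274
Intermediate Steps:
l(N, c) = 33 + 11*N (l(N, c) = 11*(3 + N) = 33 + 11*N)
d(X, z) = -95/4 + X/4 (d(X, z) = 4 + (X - 111)/4 = 4 + (-111 + X)/4 = 4 + (-111/4 + X/4) = -95/4 + X/4)
d(l(-8, 1), -50)/24552 = (-95/4 + (33 + 11*(-8))/4)/24552 = (-95/4 + (33 - 88)/4)*(1/24552) = (-95/4 + (1/4)*(-55))*(1/24552) = (-95/4 - 55/4)*(1/24552) = -75/2*1/24552 = -25/16368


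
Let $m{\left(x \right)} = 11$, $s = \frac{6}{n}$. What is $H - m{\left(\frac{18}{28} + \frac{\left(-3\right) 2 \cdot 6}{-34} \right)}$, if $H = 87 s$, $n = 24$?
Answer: $\frac{43}{4} \approx 10.75$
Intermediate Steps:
$s = \frac{1}{4}$ ($s = \frac{6}{24} = 6 \cdot \frac{1}{24} = \frac{1}{4} \approx 0.25$)
$H = \frac{87}{4}$ ($H = 87 \cdot \frac{1}{4} = \frac{87}{4} \approx 21.75$)
$H - m{\left(\frac{18}{28} + \frac{\left(-3\right) 2 \cdot 6}{-34} \right)} = \frac{87}{4} - 11 = \frac{43}{4}$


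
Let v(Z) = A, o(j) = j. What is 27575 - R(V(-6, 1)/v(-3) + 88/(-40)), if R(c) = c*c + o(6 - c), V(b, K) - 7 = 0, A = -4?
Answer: 11019779/400 ≈ 27549.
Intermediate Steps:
V(b, K) = 7 (V(b, K) = 7 + 0 = 7)
v(Z) = -4
R(c) = 6 + c² - c (R(c) = c*c + (6 - c) = c² + (6 - c) = 6 + c² - c)
27575 - R(V(-6, 1)/v(-3) + 88/(-40)) = 27575 - (6 + (7/(-4) + 88/(-40))² - (7/(-4) + 88/(-40))) = 27575 - (6 + (7*(-¼) + 88*(-1/40))² - (7*(-¼) + 88*(-1/40))) = 27575 - (6 + (-7/4 - 11/5)² - (-7/4 - 11/5)) = 27575 - (6 + (-79/20)² - 1*(-79/20)) = 27575 - (6 + 6241/400 + 79/20) = 27575 - 1*10221/400 = 27575 - 10221/400 = 11019779/400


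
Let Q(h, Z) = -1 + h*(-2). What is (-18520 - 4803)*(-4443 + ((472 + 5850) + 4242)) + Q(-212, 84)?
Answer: -142759660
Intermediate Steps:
Q(h, Z) = -1 - 2*h
(-18520 - 4803)*(-4443 + ((472 + 5850) + 4242)) + Q(-212, 84) = (-18520 - 4803)*(-4443 + ((472 + 5850) + 4242)) + (-1 - 2*(-212)) = -23323*(-4443 + (6322 + 4242)) + (-1 + 424) = -23323*(-4443 + 10564) + 423 = -23323*6121 + 423 = -142760083 + 423 = -142759660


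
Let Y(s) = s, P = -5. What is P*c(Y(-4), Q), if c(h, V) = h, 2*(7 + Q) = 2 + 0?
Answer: 20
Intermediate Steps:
Q = -6 (Q = -7 + (2 + 0)/2 = -7 + (1/2)*2 = -7 + 1 = -6)
P*c(Y(-4), Q) = -5*(-4) = 20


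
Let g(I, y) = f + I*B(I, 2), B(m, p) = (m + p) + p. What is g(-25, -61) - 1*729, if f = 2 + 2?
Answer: -200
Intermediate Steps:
B(m, p) = m + 2*p
f = 4
g(I, y) = 4 + I*(4 + I) (g(I, y) = 4 + I*(I + 2*2) = 4 + I*(I + 4) = 4 + I*(4 + I))
g(-25, -61) - 1*729 = (4 - 25*(4 - 25)) - 1*729 = (4 - 25*(-21)) - 729 = (4 + 525) - 729 = 529 - 729 = -200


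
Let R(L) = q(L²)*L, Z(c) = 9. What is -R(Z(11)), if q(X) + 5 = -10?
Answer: 135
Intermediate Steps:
q(X) = -15 (q(X) = -5 - 10 = -15)
R(L) = -15*L
-R(Z(11)) = -(-15)*9 = -1*(-135) = 135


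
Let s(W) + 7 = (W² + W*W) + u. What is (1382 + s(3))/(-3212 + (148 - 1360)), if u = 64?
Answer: -1457/4424 ≈ -0.32934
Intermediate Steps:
s(W) = 57 + 2*W² (s(W) = -7 + ((W² + W*W) + 64) = -7 + ((W² + W²) + 64) = -7 + (2*W² + 64) = -7 + (64 + 2*W²) = 57 + 2*W²)
(1382 + s(3))/(-3212 + (148 - 1360)) = (1382 + (57 + 2*3²))/(-3212 + (148 - 1360)) = (1382 + (57 + 2*9))/(-3212 - 1212) = (1382 + (57 + 18))/(-4424) = (1382 + 75)*(-1/4424) = 1457*(-1/4424) = -1457/4424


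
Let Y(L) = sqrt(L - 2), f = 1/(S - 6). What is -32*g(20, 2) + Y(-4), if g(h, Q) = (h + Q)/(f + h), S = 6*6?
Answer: -21120/601 + I*sqrt(6) ≈ -35.141 + 2.4495*I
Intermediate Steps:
S = 36
f = 1/30 (f = 1/(36 - 6) = 1/30 ≈ 0.033333)
g(h, Q) = (Q + h)/(1/30 + h) (g(h, Q) = (h + Q)/(1/30 + h) = (Q + h)/(1/30 + h))
Y(L) = sqrt(-2 + L)
-32*g(20, 2) + Y(-4) = -960*(2 + 20)/(1 + 30*20) + sqrt(-2 - 4) = -960*22/(1 + 600) + sqrt(-6) = -960*22/601 + I*sqrt(6) = -32*660/601 + I*sqrt(6) = -21120/601 + I*sqrt(6)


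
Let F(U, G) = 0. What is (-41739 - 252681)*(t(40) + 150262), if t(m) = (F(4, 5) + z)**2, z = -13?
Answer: -44289895020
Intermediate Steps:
t(m) = 169 (t(m) = (0 - 13)**2 = (-13)**2 = 169)
(-41739 - 252681)*(t(40) + 150262) = (-41739 - 252681)*(169 + 150262) = -294420*150431 = -44289895020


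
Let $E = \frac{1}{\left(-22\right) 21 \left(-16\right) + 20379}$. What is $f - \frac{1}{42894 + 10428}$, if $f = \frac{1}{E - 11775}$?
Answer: $- \frac{903904393}{8718240953364} \approx -0.00010368$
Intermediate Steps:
$E = \frac{1}{27771}$ ($E = \frac{1}{\left(-462\right) \left(-16\right) + 20379} = \frac{1}{7392 + 20379} = \frac{1}{27771} \approx 3.6009 \cdot 10^{-5}$)
$f = - \frac{27771}{327003524}$ ($f = \frac{1}{\frac{1}{27771} - 11775} = \frac{1}{- \frac{327003524}{27771}} = - \frac{27771}{327003524} \approx -8.4926 \cdot 10^{-5}$)
$f - \frac{1}{42894 + 10428} = - \frac{27771}{327003524} - \frac{1}{42894 + 10428} = - \frac{27771}{327003524} - \frac{1}{53322} = - \frac{903904393}{8718240953364}$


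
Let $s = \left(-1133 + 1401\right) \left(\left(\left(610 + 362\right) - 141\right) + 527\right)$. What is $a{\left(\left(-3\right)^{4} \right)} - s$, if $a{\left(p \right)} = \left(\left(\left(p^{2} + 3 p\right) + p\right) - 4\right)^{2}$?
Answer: $46984217$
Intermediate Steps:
$a{\left(p \right)} = \left(-4 + p^{2} + 4 p\right)^{2}$ ($a{\left(p \right)} = \left(\left(p^{2} + 4 p\right) - 4\right)^{2} = \left(-4 + p^{2} + 4 p\right)^{2}$)
$s = 363944$ ($s = 268 \left(\left(972 - 141\right) + 527\right) = 268 \left(831 + 527\right) = 268 \cdot 1358 = 363944$)
$a{\left(\left(-3\right)^{4} \right)} - s = \left(-4 + \left(\left(-3\right)^{4}\right)^{2} + 4 \left(-3\right)^{4}\right)^{2} - 363944 = \left(-4 + 81^{2} + 4 \cdot 81\right)^{2} - 363944 = \left(-4 + 6561 + 324\right)^{2} - 363944 = 6881^{2} - 363944 = 47348161 - 363944 = 46984217$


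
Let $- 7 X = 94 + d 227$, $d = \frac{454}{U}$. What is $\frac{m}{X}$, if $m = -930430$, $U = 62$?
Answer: $\frac{201903310}{54443} \approx 3708.5$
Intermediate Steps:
$d = \frac{227}{31}$ ($d = \frac{454}{62} = 454 \cdot \frac{1}{62} = \frac{227}{31} \approx 7.3226$)
$X = - \frac{54443}{217}$ ($X = - \frac{94 + \frac{227}{31} \cdot 227}{7} = - \frac{94 + \frac{51529}{31}}{7} = \left(- \frac{1}{7}\right) \frac{54443}{31} = - \frac{54443}{217} \approx -250.89$)
$\frac{m}{X} = - \frac{930430}{- \frac{54443}{217}} = \left(-930430\right) \left(- \frac{217}{54443}\right) = \frac{201903310}{54443}$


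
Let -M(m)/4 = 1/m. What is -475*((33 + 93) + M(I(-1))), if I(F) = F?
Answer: -61750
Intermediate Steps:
M(m) = -4/m
-475*((33 + 93) + M(I(-1))) = -475*((33 + 93) - 4/(-1)) = -475*(126 - 4*(-1)) = -475*(126 + 4) = -475*130 = -61750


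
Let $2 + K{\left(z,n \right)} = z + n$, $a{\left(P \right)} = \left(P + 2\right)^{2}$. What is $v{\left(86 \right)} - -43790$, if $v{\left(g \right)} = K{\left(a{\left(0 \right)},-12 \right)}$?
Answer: $43780$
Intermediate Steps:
$a{\left(P \right)} = \left(2 + P\right)^{2}$
$K{\left(z,n \right)} = -2 + n + z$ ($K{\left(z,n \right)} = -2 + \left(z + n\right) = -2 + \left(n + z\right) = -2 + n + z$)
$v{\left(g \right)} = -10$ ($v{\left(g \right)} = -2 - 12 + \left(2 + 0\right)^{2} = -2 - 12 + 2^{2} = -2 - 12 + 4 = -10$)
$v{\left(86 \right)} - -43790 = -10 - -43790 = -10 + 43790 = 43780$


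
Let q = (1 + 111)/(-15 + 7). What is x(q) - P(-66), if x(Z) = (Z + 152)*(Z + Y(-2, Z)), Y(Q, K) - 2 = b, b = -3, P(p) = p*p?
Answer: -6426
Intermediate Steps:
P(p) = p**2
Y(Q, K) = -1 (Y(Q, K) = 2 - 3 = -1)
q = -14 (q = 112/(-8) = 112*(-1/8) = -14)
x(Z) = (-1 + Z)*(152 + Z) (x(Z) = (Z + 152)*(Z - 1) = (152 + Z)*(-1 + Z) = (-1 + Z)*(152 + Z))
x(q) - P(-66) = (-152 + (-14)**2 + 151*(-14)) - 1*(-66)**2 = (-152 + 196 - 2114) - 1*4356 = -2070 - 4356 = -6426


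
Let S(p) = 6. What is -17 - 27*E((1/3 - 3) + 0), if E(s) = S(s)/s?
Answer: 175/4 ≈ 43.750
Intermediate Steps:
E(s) = 6/s
-17 - 27*E((1/3 - 3) + 0) = -17 - 162/((1/3 - 3) + 0) = -17 - 162/((⅓ - 3) + 0) = -17 - 162/(-8/3 + 0) = -17 - 162/(-8/3) = -17 - 162*(-3)/8 = -17 - 27*(-9/4) = -17 + 243/4 = 175/4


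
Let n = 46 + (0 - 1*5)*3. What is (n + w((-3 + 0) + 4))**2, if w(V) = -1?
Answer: 900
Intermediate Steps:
n = 31 (n = 46 + (0 - 5)*3 = 46 - 5*3 = 46 - 15 = 31)
(n + w((-3 + 0) + 4))**2 = (31 - 1)**2 = 30**2 = 900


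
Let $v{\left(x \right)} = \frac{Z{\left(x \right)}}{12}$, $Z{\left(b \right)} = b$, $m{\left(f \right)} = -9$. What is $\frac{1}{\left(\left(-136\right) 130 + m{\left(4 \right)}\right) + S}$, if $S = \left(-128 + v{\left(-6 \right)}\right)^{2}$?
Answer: $- \frac{4}{4707} \approx -0.0008498$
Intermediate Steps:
$v{\left(x \right)} = \frac{x}{12}$
$S = \frac{66049}{4}$ ($S = \left(-128 + \frac{1}{12} \left(-6\right)\right)^{2} = \left(-128 - \frac{1}{2}\right)^{2} = \left(- \frac{257}{2}\right)^{2} = \frac{66049}{4} \approx 16512.0$)
$\frac{1}{\left(\left(-136\right) 130 + m{\left(4 \right)}\right) + S} = \frac{1}{\left(\left(-136\right) 130 - 9\right) + \frac{66049}{4}} = \frac{1}{\left(-17680 - 9\right) + \frac{66049}{4}} = \frac{1}{-17689 + \frac{66049}{4}} = \frac{1}{- \frac{4707}{4}} = - \frac{4}{4707}$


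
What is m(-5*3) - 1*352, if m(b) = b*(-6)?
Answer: -262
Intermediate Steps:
m(b) = -6*b
m(-5*3) - 1*352 = -(-30)*3 - 1*352 = -6*(-15) - 352 = 90 - 352 = -262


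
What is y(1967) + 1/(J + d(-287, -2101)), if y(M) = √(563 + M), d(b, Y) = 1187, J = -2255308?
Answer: -1/2254121 + √2530 ≈ 50.299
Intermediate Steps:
y(1967) + 1/(J + d(-287, -2101)) = √(563 + 1967) + 1/(-2255308 + 1187) = √2530 + 1/(-2254121) = √2530 - 1/2254121 = -1/2254121 + √2530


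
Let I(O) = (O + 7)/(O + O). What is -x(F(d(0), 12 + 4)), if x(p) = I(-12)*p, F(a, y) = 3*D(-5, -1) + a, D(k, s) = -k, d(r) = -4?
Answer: -55/24 ≈ -2.2917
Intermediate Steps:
I(O) = (7 + O)/(2*O) (I(O) = (7 + O)/((2*O)) = (7 + O)*(1/(2*O)) = (7 + O)/(2*O))
F(a, y) = 15 + a (F(a, y) = 3*(-1*(-5)) + a = 3*5 + a = 15 + a)
x(p) = 5*p/24 (x(p) = ((½)*(7 - 12)/(-12))*p = ((½)*(-1/12)*(-5))*p = 5*p/24)
-x(F(d(0), 12 + 4)) = -5*(15 - 4)/24 = -5*11/24 = -1*55/24 = -55/24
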